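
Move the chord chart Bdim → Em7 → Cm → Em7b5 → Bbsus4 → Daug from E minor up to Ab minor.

E minor up to Ab minor is a diminished fourth; each chord root moves by that interval while the quality stays the same.
Bdim: root B up a diminished fourth → Eb, giving Ebdim.
Em7: root E up a diminished fourth → Ab, giving Abm7.
Cm: root C up a diminished fourth → Fb, giving Fbm.
Em7b5: root E up a diminished fourth → Ab, giving Abm7b5.
Bbsus4: root Bb up a diminished fourth → Ebb, giving Ebbsus4.
Daug: root D up a diminished fourth → Gb, giving Gbaug.

Ebdim Abm7 Fbm Abm7b5 Ebbsus4 Gbaug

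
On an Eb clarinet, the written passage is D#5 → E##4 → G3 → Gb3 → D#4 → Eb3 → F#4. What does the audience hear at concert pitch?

Written C4 on the Eb clarinet sounds as Eb4, a minor third higher; apply that shift to every note.
D#5 -> F#5
E##4 -> G##4
G3 -> Bb3
Gb3 -> Bbb3
D#4 -> F#4
Eb3 -> Gb3
F#4 -> A4

F#5 G##4 Bb3 Bbb3 F#4 Gb3 A4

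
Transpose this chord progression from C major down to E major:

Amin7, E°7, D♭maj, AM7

C#min7 G#°7 Fmaj C#M7

C major down to E major is a minor sixth; each chord root moves by that interval while the quality stays the same.
Amin7: root A down a minor sixth → C#, giving C#min7.
E°7: root E down a minor sixth → G#, giving G#°7.
D♭maj: root D♭ down a minor sixth → F, giving Fmaj.
AM7: root A down a minor sixth → C#, giving C#M7.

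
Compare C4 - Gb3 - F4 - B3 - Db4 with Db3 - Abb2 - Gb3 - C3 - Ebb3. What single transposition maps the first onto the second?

From C4 to Db3 is 7 letter names — a seventh of some quality.
Db3 to C4 is 11 semitones, which makes it a major seventh; the second version is lower, so the direction is down.
Checking another pair — Db4 → Ebb3 — gives the same interval.

down a major seventh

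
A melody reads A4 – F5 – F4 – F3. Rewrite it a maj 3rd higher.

C#5 A5 A4 A3

A4: a third up reaches C, and 4 semitones makes it C#5.
A major third up from F5 gives A5.
F4: a third up reaches A, and 4 semitones makes it A4.
F3: a third up reaches A, and 4 semitones makes it A3.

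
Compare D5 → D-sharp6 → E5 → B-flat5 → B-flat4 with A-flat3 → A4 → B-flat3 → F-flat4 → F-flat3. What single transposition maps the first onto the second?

down an augmented eleventh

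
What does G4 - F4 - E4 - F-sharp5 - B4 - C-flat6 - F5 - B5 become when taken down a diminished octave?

G#3 F#3 E#3 F##4 B#3 C5 F#4 B#4

G4 → G#3
F4 → F#3
E4 → E#3
F#5 → F##4
B4 → B#3
Cb6 → C5
F5 → F#4
B5 → B#4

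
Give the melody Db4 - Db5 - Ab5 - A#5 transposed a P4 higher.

Gb4 Gb5 Db6 D#6

Db4 becomes Gb4
Db5 becomes Gb5
Ab5 becomes Db6
A#5 becomes D#6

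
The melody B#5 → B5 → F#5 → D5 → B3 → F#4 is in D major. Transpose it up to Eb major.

C#6 C6 G5 Eb5 C4 G4

From D up to Eb is a minor second; apply that to each pitch.
B#5 to C#6
B5 to C6
F#5 to G5
D5 to Eb5
B3 to C4
F#4 to G4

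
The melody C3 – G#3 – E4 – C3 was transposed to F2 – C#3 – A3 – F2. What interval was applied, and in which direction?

Take the first pair: C3 → F2. C to F spans 5 letter names, so the interval is some kind of fifth.
F2 to C3 is 7 semitones, which makes it a perfect fifth; the second version is lower, so the direction is down.
Checking another pair — C3 → F2 — gives the same interval.

down a perfect fifth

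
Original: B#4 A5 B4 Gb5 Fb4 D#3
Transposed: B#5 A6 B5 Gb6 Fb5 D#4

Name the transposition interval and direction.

From B#4 to B#5 is 8 letter names — an octave of some quality.
B#4 to B#5 is 12 semitones, which makes it a perfect octave; the second version is higher, so the direction is up.
Checking another pair — D#3 → D#4 — gives the same interval.

up a perfect octave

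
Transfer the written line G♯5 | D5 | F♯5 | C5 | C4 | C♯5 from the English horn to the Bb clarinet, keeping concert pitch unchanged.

D#5 A4 C#5 G4 G3 G#4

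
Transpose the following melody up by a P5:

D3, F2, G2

A3 C3 D3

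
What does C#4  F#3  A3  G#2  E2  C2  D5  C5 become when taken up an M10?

E#5 A#4 C#5 B#3 G#3 E3 F#6 E6

C#4 up a major tenth is E#5.
F#3 up a major tenth is A#4.
A3: a tenth up reaches C, and 16 semitones makes it C#5.
G#2: a tenth up reaches B, and 16 semitones makes it B#3.
E2 up a major tenth is G#3.
C2 up a major tenth is E3.
D5 up a major tenth is F#6.
C5 up a major tenth is E6.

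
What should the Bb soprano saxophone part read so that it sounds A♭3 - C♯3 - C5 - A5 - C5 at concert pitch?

The Bb soprano saxophone sounds a major second below written, so the written part must be a major second above concert — transpose each note up.
Ab3 gives Bb3
C#3 gives D#3
C5 gives D5
A5 gives B5
C5 gives D5

Bb3 D#3 D5 B5 D5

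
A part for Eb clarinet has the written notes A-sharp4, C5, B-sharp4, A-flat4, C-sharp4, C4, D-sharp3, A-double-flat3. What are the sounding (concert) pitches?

C#5 Eb5 D#5 Cb5 E4 Eb4 F#3 Cbb4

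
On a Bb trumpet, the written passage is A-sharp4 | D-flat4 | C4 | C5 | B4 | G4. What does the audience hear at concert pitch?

The Bb trumpet sounds a major second below written, so transpose each written note down a major second.
A#4 -> G#4
Db4 -> Cb4
C4 -> Bb3
C5 -> Bb4
B4 -> A4
G4 -> F4

G#4 Cb4 Bb3 Bb4 A4 F4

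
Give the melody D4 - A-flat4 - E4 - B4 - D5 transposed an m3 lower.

A minor third down from D4 gives B3.
A minor third down from Ab4 gives F4.
A minor third down from E4 gives C#4.
B4: a third down reaches G, and 3 semitones makes it G#4.
D5 down a minor third is B4.

B3 F4 C#4 G#4 B4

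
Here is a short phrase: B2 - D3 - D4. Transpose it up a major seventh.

A#3 C#4 C#5

B2 becomes A#3
D3 becomes C#4
D4 becomes C#5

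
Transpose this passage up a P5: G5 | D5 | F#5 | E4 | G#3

D6 A5 C#6 B4 D#4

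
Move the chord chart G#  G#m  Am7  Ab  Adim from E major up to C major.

E major up to C major is a minor sixth; each chord root moves by that interval while the quality stays the same.
G#: root G# up a minor sixth → E, giving E.
G#m: root G# up a minor sixth → E, giving Em.
Am7: root A up a minor sixth → F, giving Fm7.
Ab: root Ab up a minor sixth → Fb, giving Fb.
Adim: root A up a minor sixth → F, giving Fdim.

E Em Fm7 Fb Fdim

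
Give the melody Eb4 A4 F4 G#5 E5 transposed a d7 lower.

Eb4 -> F#3
A4 -> B#3
F4 -> G#3
G#5 -> A##4
E5 -> F##4

F#3 B#3 G#3 A##4 F##4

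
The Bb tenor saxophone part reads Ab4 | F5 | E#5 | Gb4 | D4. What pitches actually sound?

Written C4 on the Bb tenor saxophone sounds as Bb2, a major ninth lower; apply that shift to every note.
Ab4 -> Gb3
F5 -> Eb4
E#5 -> D#4
Gb4 -> Fb3
D4 -> C3

Gb3 Eb4 D#4 Fb3 C3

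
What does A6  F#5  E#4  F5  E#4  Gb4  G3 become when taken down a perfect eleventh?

E5 C#4 B#2 C4 B#2 Db3 D2

A6 to E5
F#5 to C#4
E#4 to B#2
F5 to C4
E#4 to B#2
Gb4 to Db3
G3 to D2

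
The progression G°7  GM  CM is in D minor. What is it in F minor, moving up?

Bb°7 BbM EbM

D minor up to F minor is a minor third; each chord root moves by that interval while the quality stays the same.
G°7: root G up a minor third → Bb, giving Bb°7.
GM: root G up a minor third → Bb, giving BbM.
CM: root C up a minor third → Eb, giving EbM.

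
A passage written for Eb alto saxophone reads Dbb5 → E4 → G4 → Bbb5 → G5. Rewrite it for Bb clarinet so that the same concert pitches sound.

First find concert pitch: the Eb alto saxophone sounds a major sixth below written, so Dbb5 E4 G4 Bbb5 G5 sounds Fbb4 G3 Bb3 Dbb5 Bb4.
Then write for Bb clarinet: it sounds a major second below written, so the part must be a major second above concert.
Fbb4 → Gbb4
G3 → A3
Bb3 → C4
Dbb5 → Ebb5
Bb4 → C5

Gbb4 A3 C4 Ebb5 C5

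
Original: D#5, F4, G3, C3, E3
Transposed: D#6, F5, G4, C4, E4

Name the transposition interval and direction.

up a perfect octave

Take the first pair: D#5 → D#6. D to D spans 8 letter names, so the interval is some kind of octave.
D#5 to D#6 is 12 semitones, which makes it a perfect octave; the second version is higher, so the direction is up.
Checking another pair — E3 → E4 — gives the same interval.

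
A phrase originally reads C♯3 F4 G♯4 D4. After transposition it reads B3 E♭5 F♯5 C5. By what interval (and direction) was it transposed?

up a minor seventh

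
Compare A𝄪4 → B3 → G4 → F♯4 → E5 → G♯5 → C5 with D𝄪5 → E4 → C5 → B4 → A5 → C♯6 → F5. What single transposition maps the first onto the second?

up a perfect fourth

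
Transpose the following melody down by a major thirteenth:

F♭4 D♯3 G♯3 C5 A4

Fb4 becomes Abb2
D#3 becomes F#1
G#3 becomes B1
C5 becomes Eb3
A4 becomes C3

Abb2 F#1 B1 Eb3 C3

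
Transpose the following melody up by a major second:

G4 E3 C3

A4 F#3 D3

G4 up a major second is A4.
A major second up from E3 gives F#3.
C3: a second up reaches D, and 2 semitones makes it D3.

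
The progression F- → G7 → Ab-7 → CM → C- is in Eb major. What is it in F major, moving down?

G- A7 Bb-7 DM D-

Eb major down to F major is a minor seventh; each chord root moves by that interval while the quality stays the same.
F-: root F down a minor seventh → G, giving G-.
G7: root G down a minor seventh → A, giving A7.
Ab-7: root Ab down a minor seventh → Bb, giving Bb-7.
CM: root C down a minor seventh → D, giving DM.
C-: root C down a minor seventh → D, giving D-.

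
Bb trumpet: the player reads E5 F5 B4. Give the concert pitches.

D5 Eb5 A4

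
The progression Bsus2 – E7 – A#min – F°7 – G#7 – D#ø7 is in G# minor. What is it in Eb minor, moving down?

Gbsus2 Cb7 Fmin Dbb°7 Eb7 Bbø7

G# minor down to Eb minor is an augmented third; each chord root moves by that interval while the quality stays the same.
Bsus2: root B down an augmented third → Gb, giving Gbsus2.
E7: root E down an augmented third → Cb, giving Cb7.
A#min: root A# down an augmented third → F, giving Fmin.
F°7: root F down an augmented third → Dbb, giving Dbb°7.
G#7: root G# down an augmented third → Eb, giving Eb7.
D#ø7: root D# down an augmented third → Bb, giving Bbø7.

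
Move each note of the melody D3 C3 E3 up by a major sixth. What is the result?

B3 A3 C#4

D3 up a major sixth is B3.
C3 up a major sixth is A3.
E3: a sixth up reaches C, and 9 semitones makes it C#4.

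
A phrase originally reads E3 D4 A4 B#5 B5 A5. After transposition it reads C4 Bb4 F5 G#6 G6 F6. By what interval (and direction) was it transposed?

up a minor sixth

From E3 to C4 is 6 letter names — a sixth of some quality.
E3 to C4 is 8 semitones, which makes it a minor sixth; the second version is higher, so the direction is up.
Checking another pair — A5 → F6 — gives the same interval.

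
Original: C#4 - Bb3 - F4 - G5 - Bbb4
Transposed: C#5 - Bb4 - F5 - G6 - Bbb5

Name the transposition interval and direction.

Take the first pair: C#4 → C#5. C to C spans 8 letter names, so the interval is some kind of octave.
C#4 to C#5 is 12 semitones, which makes it a perfect octave; the second version is higher, so the direction is up.
Checking another pair — Bbb4 → Bbb5 — gives the same interval.

up a perfect octave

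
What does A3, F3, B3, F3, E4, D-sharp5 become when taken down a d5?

A3 -> D#3
F3 -> B2
B3 -> E#3
F3 -> B2
E4 -> A#3
D#5 -> G##4

D#3 B2 E#3 B2 A#3 G##4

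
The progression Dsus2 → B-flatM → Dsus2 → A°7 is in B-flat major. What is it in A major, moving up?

B-flat major up to A major is a major seventh; each chord root moves by that interval while the quality stays the same.
Dsus2: root D up a major seventh → C#, giving C#sus2.
B-flatM: root B-flat up a major seventh → A, giving AM.
Dsus2: root D up a major seventh → C#, giving C#sus2.
A°7: root A up a major seventh → G#, giving G#°7.

C#sus2 AM C#sus2 G#°7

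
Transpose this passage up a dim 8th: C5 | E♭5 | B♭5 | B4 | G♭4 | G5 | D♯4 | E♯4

C5 → Cb6
Eb5 → Ebb6
Bb5 → Bbb6
B4 → Bb5
Gb4 → Gbb5
G5 → Gb6
D#4 → D5
E#4 → E5

Cb6 Ebb6 Bbb6 Bb5 Gbb5 Gb6 D5 E5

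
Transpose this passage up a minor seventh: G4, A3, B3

F5 G4 A4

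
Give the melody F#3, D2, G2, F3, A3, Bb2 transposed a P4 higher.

A perfect fourth up from F#3 gives B3.
A perfect fourth up from D2 gives G2.
G2: a fourth up reaches C, and 5 semitones makes it C3.
F3: a fourth up reaches B, and 5 semitones makes it Bb3.
A3 up a perfect fourth is D4.
Bb2 up a perfect fourth is Eb3.

B3 G2 C3 Bb3 D4 Eb3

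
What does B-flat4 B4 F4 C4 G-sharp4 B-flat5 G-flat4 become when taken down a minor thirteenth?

D3 D#3 A2 E2 B#2 D4 Bb2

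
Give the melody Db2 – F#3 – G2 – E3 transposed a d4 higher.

Gbb2 Bb3 Cb3 Ab3

Db2 gives Gbb2
F#3 gives Bb3
G2 gives Cb3
E3 gives Ab3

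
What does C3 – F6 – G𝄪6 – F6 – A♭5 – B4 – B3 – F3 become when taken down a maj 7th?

Db2 Gb5 A#5 Gb5 Bbb4 C4 C3 Gb2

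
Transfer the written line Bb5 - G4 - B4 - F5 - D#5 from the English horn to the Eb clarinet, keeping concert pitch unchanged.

C5 A3 C#4 G4 E#4

First find concert pitch: the English horn sounds a perfect fifth below written, so Bb5 G4 B4 F5 D#5 sounds Eb5 C4 E4 Bb4 G#4.
Then write for Eb clarinet: it sounds a minor third above written, so the part must be a minor third below concert.
Eb5 → C5
C4 → A3
E4 → C#4
Bb4 → G4
G#4 → E#4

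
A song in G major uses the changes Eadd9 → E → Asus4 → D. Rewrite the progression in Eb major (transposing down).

Cadd9 C Fsus4 Bb

G major down to Eb major is a major third; each chord root moves by that interval while the quality stays the same.
Eadd9: root E down a major third → C, giving Cadd9.
E: root E down a major third → C, giving C.
Asus4: root A down a major third → F, giving Fsus4.
D: root D down a major third → Bb, giving Bb.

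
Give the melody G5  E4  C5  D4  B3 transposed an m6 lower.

G5 down a minor sixth is B4.
E4 down a minor sixth is G#3.
C5: a sixth down reaches E, and 8 semitones makes it E4.
D4: a sixth down reaches F, and 8 semitones makes it F#3.
B3: a sixth down reaches D, and 8 semitones makes it D#3.

B4 G#3 E4 F#3 D#3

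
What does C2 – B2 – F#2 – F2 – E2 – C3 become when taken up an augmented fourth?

F#2 E#3 B#2 B2 A#2 F#3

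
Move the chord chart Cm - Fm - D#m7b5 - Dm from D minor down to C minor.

Bbm Ebm C#m7b5 Cm

D minor down to C minor is a major second; each chord root moves by that interval while the quality stays the same.
Cm: root C down a major second → Bb, giving Bbm.
Fm: root F down a major second → Eb, giving Ebm.
D#m7b5: root D# down a major second → C#, giving C#m7b5.
Dm: root D down a major second → C, giving Cm.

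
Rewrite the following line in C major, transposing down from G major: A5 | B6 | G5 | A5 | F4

G major to C major down is a perfect fifth, so every note moves down by that interval.
A5 to D5
B6 to E6
G5 to C5
A5 to D5
F4 to Bb3

D5 E6 C5 D5 Bb3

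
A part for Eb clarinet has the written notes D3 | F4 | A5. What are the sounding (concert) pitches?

Written C4 on the Eb clarinet sounds as Eb4, a minor third higher; apply that shift to every note.
D3 becomes F3
F4 becomes Ab4
A5 becomes C6

F3 Ab4 C6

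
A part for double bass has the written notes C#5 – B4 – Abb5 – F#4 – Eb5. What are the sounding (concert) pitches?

The double bass sounds a perfect octave below written, so transpose each written note down a perfect octave.
C#5 -> C#4
B4 -> B3
Abb5 -> Abb4
F#4 -> F#3
Eb5 -> Eb4

C#4 B3 Abb4 F#3 Eb4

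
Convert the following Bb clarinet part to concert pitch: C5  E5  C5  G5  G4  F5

Bb4 D5 Bb4 F5 F4 Eb5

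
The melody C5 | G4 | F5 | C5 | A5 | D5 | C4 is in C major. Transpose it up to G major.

C major to G major up is a perfect fifth, so every note moves up by that interval.
C5 gives G5
G4 gives D5
F5 gives C6
C5 gives G5
A5 gives E6
D5 gives A5
C4 gives G4

G5 D5 C6 G5 E6 A5 G4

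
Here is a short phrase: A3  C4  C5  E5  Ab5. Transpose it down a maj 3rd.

F3 Ab3 Ab4 C5 Fb5

A major third down from A3 gives F3.
C4: a third down reaches A, and 4 semitones makes it Ab3.
C5 down a major third is Ab4.
E5 down a major third is C5.
A major third down from Ab5 gives Fb5.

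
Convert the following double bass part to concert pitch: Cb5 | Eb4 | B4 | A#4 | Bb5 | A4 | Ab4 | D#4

Cb4 Eb3 B3 A#3 Bb4 A3 Ab3 D#3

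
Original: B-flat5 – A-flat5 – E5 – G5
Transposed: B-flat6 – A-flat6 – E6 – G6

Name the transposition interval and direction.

From Bb5 to Bb6 is 8 letter names — an octave of some quality.
Bb5 to Bb6 is 12 semitones, which makes it a perfect octave; the second version is higher, so the direction is up.
Checking another pair — G5 → G6 — gives the same interval.

up a perfect octave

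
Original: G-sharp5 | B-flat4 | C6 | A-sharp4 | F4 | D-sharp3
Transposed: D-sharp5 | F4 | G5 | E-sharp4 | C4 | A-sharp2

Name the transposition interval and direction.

From G#5 to D#5 is 4 letter names — a fourth of some quality.
D#5 to G#5 is 5 semitones, which makes it a perfect fourth; the second version is lower, so the direction is down.
Checking another pair — D#3 → A#2 — gives the same interval.

down a perfect fourth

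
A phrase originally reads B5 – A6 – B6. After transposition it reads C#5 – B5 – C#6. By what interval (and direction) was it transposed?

down a minor seventh

Take the first pair: B5 → C#5. B to C spans 7 letter names, so the interval is some kind of seventh.
C#5 to B5 is 10 semitones, which makes it a minor seventh; the second version is lower, so the direction is down.
Checking another pair — B6 → C#6 — gives the same interval.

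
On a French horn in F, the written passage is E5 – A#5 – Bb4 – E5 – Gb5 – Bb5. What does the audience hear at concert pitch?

A4 D#5 Eb4 A4 Cb5 Eb5

Written C4 on the French horn in F sounds as F3, a perfect fifth lower; apply that shift to every note.
E5 to A4
A#5 to D#5
Bb4 to Eb4
E5 to A4
Gb5 to Cb5
Bb5 to Eb5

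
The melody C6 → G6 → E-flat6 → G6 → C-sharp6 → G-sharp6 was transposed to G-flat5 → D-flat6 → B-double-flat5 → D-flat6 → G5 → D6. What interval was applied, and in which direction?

down an augmented fourth

Take the first pair: C6 → Gb5. C to G spans 4 letter names, so the interval is some kind of fourth.
Gb5 to C6 is 6 semitones, which makes it an augmented fourth; the second version is lower, so the direction is down.
Checking another pair — G#6 → D6 — gives the same interval.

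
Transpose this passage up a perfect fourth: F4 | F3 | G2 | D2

Bb4 Bb3 C3 G2

F4 up a perfect fourth is Bb4.
F3 up a perfect fourth is Bb3.
G2 up a perfect fourth is C3.
D2 up a perfect fourth is G2.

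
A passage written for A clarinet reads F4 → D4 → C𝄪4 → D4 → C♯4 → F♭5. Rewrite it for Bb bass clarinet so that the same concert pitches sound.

First find concert pitch: the A clarinet sounds a minor third below written, so F4 D4 C𝄪4 D4 C♯4 F♭5 sounds D4 B3 A##3 B3 A#3 Db5.
Then write for Bb bass clarinet: it sounds a major ninth below written, so the part must be a major ninth above concert.
D4 → E5
B3 → C#5
A##3 → B##4
B3 → C#5
A#3 → B#4
Db5 → Eb6

E5 C#5 B##4 C#5 B#4 Eb6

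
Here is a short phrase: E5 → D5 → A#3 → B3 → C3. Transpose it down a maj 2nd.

D5 C5 G#3 A3 Bb2

E5 to D5
D5 to C5
A#3 to G#3
B3 to A3
C3 to Bb2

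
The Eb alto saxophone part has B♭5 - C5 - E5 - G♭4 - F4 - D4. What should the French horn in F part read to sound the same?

First find concert pitch: the Eb alto saxophone sounds a major sixth below written, so B♭5 C5 E5 G♭4 F4 D4 sounds Db5 Eb4 G4 Bbb3 Ab3 F3.
Then write for French horn in F: it sounds a perfect fifth below written, so the part must be a perfect fifth above concert.
Db5 → Ab5
Eb4 → Bb4
G4 → D5
Bbb3 → Fb4
Ab3 → Eb4
F3 → C4

Ab5 Bb4 D5 Fb4 Eb4 C4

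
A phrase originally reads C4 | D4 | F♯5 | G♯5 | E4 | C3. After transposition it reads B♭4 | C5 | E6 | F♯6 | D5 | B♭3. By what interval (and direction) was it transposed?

up a minor seventh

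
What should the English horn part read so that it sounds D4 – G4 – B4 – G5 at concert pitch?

A4 D5 F#5 D6

The English horn sounds a perfect fifth below written, so the written part must be a perfect fifth above concert — transpose each note up.
D4 becomes A4
G4 becomes D5
B4 becomes F#5
G5 becomes D6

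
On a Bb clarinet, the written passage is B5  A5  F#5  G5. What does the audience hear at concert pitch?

The Bb clarinet sounds a major second below written, so transpose each written note down a major second.
B5 becomes A5
A5 becomes G5
F#5 becomes E5
G5 becomes F5

A5 G5 E5 F5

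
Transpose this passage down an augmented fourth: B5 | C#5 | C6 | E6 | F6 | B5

F5 G4 Gb5 Bb5 Cb6 F5

B5: a fourth down reaches F, and 6 semitones makes it F5.
C#5: a fourth down reaches G, and 6 semitones makes it G4.
An augmented fourth down from C6 gives Gb5.
An augmented fourth down from E6 gives Bb5.
F6: a fourth down reaches C, and 6 semitones makes it Cb6.
B5: a fourth down reaches F, and 6 semitones makes it F5.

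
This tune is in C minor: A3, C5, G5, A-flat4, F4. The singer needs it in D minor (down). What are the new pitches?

C minor to D minor down is a minor seventh, so every note moves down by that interval.
A3 becomes B2
C5 becomes D4
G5 becomes A4
Ab4 becomes Bb3
F4 becomes G3

B2 D4 A4 Bb3 G3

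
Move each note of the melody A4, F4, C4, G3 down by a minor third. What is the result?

F#4 D4 A3 E3

A4 to F#4
F4 to D4
C4 to A3
G3 to E3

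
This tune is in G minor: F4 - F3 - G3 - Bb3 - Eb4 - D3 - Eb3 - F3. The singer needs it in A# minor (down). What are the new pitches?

From G down to A# is a diminished seventh; apply that to each pitch.
F4 → G#3
F3 → G#2
G3 → A#2
Bb3 → C#3
Eb4 → F#3
D3 → E#2
Eb3 → F#2
F3 → G#2

G#3 G#2 A#2 C#3 F#3 E#2 F#2 G#2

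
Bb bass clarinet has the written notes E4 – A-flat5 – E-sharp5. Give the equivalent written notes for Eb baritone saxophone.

B4 Eb6 B#5

First find concert pitch: the Bb bass clarinet sounds a major ninth below written, so E4 A-flat5 E-sharp5 sounds D3 Gb4 D#4.
Then write for Eb baritone saxophone: it sounds a major thirteenth below written, so the part must be a major thirteenth above concert.
D3 → B4
Gb4 → Eb6
D#4 → B#5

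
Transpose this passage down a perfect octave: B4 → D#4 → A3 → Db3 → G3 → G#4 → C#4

B3 D#3 A2 Db2 G2 G#3 C#3

B4 down a perfect octave is B3.
A perfect octave down from D#4 gives D#3.
A perfect octave down from A3 gives A2.
Db3: an octave down reaches D, and 12 semitones makes it Db2.
G3 down a perfect octave is G2.
A perfect octave down from G#4 gives G#3.
C#4: an octave down reaches C, and 12 semitones makes it C#3.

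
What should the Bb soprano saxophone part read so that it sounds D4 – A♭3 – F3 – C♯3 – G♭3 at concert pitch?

E4 Bb3 G3 D#3 Ab3

The Bb soprano saxophone sounds a major second below written, so the written part must be a major second above concert — transpose each note up.
D4 to E4
Ab3 to Bb3
F3 to G3
C#3 to D#3
Gb3 to Ab3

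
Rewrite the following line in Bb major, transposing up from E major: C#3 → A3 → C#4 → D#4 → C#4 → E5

From E up to Bb is a diminished fifth; apply that to each pitch.
C#3 gives G3
A3 gives Eb4
C#4 gives G4
D#4 gives A4
C#4 gives G4
E5 gives Bb5

G3 Eb4 G4 A4 G4 Bb5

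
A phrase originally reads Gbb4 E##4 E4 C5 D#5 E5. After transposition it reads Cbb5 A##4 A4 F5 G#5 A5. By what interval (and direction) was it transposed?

up a perfect fourth

From Gbb4 to Cbb5 is 4 letter names — a fourth of some quality.
Gbb4 to Cbb5 is 5 semitones, which makes it a perfect fourth; the second version is higher, so the direction is up.
Checking another pair — E5 → A5 — gives the same interval.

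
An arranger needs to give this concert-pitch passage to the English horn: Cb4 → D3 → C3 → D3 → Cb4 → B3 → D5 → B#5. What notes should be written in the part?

Written C4 sounds as F3 on the English horn, so concert pitches are written a perfect fifth up.
Cb4 -> Gb4
D3 -> A3
C3 -> G3
D3 -> A3
Cb4 -> Gb4
B3 -> F#4
D5 -> A5
B#5 -> F##6

Gb4 A3 G3 A3 Gb4 F#4 A5 F##6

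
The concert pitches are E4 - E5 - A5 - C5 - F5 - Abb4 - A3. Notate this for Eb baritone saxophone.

C#6 C#7 F#7 A6 D7 Fb6 F#5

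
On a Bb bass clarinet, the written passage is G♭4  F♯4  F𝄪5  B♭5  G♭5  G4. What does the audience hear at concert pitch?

Fb3 E3 E#4 Ab4 Fb4 F3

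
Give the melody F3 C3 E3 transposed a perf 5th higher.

C4 G3 B3

F3: a fifth up reaches C, and 7 semitones makes it C4.
C3 up a perfect fifth is G3.
A perfect fifth up from E3 gives B3.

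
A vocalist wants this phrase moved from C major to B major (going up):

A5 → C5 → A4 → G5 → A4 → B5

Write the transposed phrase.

From C up to B is a major seventh; apply that to each pitch.
A5 -> G#6
C5 -> B5
A4 -> G#5
G5 -> F#6
A4 -> G#5
B5 -> A#6

G#6 B5 G#5 F#6 G#5 A#6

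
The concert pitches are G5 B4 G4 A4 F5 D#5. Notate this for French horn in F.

Written C4 sounds as F3 on the French horn in F, so concert pitches are written a perfect fifth up.
G5 -> D6
B4 -> F#5
G4 -> D5
A4 -> E5
F5 -> C6
D#5 -> A#5

D6 F#5 D5 E5 C6 A#5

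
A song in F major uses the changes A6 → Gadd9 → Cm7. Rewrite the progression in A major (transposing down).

C#6 Badd9 Em7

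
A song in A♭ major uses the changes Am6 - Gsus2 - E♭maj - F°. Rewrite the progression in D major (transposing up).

A♭ major up to D major is an augmented fourth; each chord root moves by that interval while the quality stays the same.
Am6: root A up an augmented fourth → D#, giving D#m6.
Gsus2: root G up an augmented fourth → C#, giving C#sus2.
E♭maj: root E♭ up an augmented fourth → A, giving Amaj.
F°: root F up an augmented fourth → B, giving B°.

D#m6 C#sus2 Amaj B°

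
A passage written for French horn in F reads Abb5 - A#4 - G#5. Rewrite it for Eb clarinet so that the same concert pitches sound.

Bbb4 B#3 A#4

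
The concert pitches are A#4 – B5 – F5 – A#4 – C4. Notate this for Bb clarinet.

The Bb clarinet sounds a major second below written, so the written part must be a major second above concert — transpose each note up.
A#4 gives B#4
B5 gives C#6
F5 gives G5
A#4 gives B#4
C4 gives D4

B#4 C#6 G5 B#4 D4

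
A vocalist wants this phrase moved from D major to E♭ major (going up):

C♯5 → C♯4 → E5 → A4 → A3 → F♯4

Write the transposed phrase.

D major to E♭ major up is a minor second, so every note moves up by that interval.
C#5 becomes D5
C#4 becomes D4
E5 becomes F5
A4 becomes Bb4
A3 becomes Bb3
F#4 becomes G4

D5 D4 F5 Bb4 Bb3 G4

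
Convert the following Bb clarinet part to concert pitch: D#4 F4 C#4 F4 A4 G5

C#4 Eb4 B3 Eb4 G4 F5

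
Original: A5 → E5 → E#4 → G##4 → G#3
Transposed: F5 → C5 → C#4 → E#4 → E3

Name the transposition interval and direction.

Take the first pair: A5 → F5. A to F spans 3 letter names, so the interval is some kind of third.
F5 to A5 is 4 semitones, which makes it a major third; the second version is lower, so the direction is down.
Checking another pair — G#3 → E3 — gives the same interval.

down a major third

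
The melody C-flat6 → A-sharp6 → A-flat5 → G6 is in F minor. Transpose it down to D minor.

Ab5 F##6 F5 E6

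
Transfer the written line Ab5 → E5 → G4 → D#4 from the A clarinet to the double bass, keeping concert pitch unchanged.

F6 C#6 E5 B#4

First find concert pitch: the A clarinet sounds a minor third below written, so Ab5 E5 G4 D#4 sounds F5 C#5 E4 B#3.
Then write for double bass: it sounds a perfect octave below written, so the part must be a perfect octave above concert.
F5 → F6
C#5 → C#6
E4 → E5
B#3 → B#4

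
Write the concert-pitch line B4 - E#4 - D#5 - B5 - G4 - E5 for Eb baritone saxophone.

G#6 C##6 B#6 G#7 E6 C#7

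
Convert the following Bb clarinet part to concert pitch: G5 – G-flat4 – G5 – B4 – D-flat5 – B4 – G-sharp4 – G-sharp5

F5 Fb4 F5 A4 Cb5 A4 F#4 F#5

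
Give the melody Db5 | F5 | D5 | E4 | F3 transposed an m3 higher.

Db5 gives Fb5
F5 gives Ab5
D5 gives F5
E4 gives G4
F3 gives Ab3

Fb5 Ab5 F5 G4 Ab3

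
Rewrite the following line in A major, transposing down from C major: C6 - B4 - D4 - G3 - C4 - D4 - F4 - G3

C major to A major down is a minor third, so every note moves down by that interval.
C6 -> A5
B4 -> G#4
D4 -> B3
G3 -> E3
C4 -> A3
D4 -> B3
F4 -> D4
G3 -> E3

A5 G#4 B3 E3 A3 B3 D4 E3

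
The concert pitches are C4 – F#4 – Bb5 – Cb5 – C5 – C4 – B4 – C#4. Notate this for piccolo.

C3 F#3 Bb4 Cb4 C4 C3 B3 C#3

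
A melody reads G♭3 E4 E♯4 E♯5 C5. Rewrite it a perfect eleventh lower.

A perfect eleventh down from Gb3 gives Db2.
A perfect eleventh down from E4 gives B2.
A perfect eleventh down from E#4 gives B#2.
E#5 down a perfect eleventh is B#3.
A perfect eleventh down from C5 gives G3.

Db2 B2 B#2 B#3 G3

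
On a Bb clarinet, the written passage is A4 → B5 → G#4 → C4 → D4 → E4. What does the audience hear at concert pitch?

The Bb clarinet sounds a major second below written, so transpose each written note down a major second.
A4 to G4
B5 to A5
G#4 to F#4
C4 to Bb3
D4 to C4
E4 to D4

G4 A5 F#4 Bb3 C4 D4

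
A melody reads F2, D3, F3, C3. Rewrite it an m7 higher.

F2 up a minor seventh is Eb3.
D3: a seventh up reaches C, and 10 semitones makes it C4.
F3 up a minor seventh is Eb4.
C3 up a minor seventh is Bb3.

Eb3 C4 Eb4 Bb3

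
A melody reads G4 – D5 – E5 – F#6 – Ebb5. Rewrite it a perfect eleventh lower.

D3 A3 B3 C#5 Bbb3

G4 → D3
D5 → A3
E5 → B3
F#6 → C#5
Ebb5 → Bbb3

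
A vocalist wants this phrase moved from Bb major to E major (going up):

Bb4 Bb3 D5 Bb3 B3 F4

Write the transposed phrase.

From Bb up to E is an augmented fourth; apply that to each pitch.
Bb4 to E5
Bb3 to E4
D5 to G#5
Bb3 to E4
B3 to E#4
F4 to B4

E5 E4 G#5 E4 E#4 B4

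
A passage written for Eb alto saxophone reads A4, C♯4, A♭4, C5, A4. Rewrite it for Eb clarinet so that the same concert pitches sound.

First find concert pitch: the Eb alto saxophone sounds a major sixth below written, so A4 C♯4 A♭4 C5 A4 sounds C4 E3 Cb4 Eb4 C4.
Then write for Eb clarinet: it sounds a minor third above written, so the part must be a minor third below concert.
C4 → A3
E3 → C#3
Cb4 → Ab3
Eb4 → C4
C4 → A3

A3 C#3 Ab3 C4 A3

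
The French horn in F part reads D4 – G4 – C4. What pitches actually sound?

The French horn in F sounds a perfect fifth below written, so transpose each written note down a perfect fifth.
D4 → G3
G4 → C4
C4 → F3

G3 C4 F3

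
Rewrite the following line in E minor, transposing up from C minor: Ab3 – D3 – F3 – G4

From C up to E is a major third; apply that to each pitch.
Ab3 becomes C4
D3 becomes F#3
F3 becomes A3
G4 becomes B4

C4 F#3 A3 B4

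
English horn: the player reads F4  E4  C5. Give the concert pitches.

The English horn sounds a perfect fifth below written, so transpose each written note down a perfect fifth.
F4 gives Bb3
E4 gives A3
C5 gives F4

Bb3 A3 F4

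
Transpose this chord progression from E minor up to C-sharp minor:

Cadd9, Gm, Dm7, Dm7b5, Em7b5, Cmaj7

E minor up to C-sharp minor is a major sixth; each chord root moves by that interval while the quality stays the same.
Cadd9: root C up a major sixth → A, giving Aadd9.
Gm: root G up a major sixth → E, giving Em.
Dm7: root D up a major sixth → B, giving Bm7.
Dm7b5: root D up a major sixth → B, giving Bm7b5.
Em7b5: root E up a major sixth → C#, giving C#m7b5.
Cmaj7: root C up a major sixth → A, giving Amaj7.

Aadd9 Em Bm7 Bm7b5 C#m7b5 Amaj7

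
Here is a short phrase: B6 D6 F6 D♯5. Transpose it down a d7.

B6 becomes C##6
D6 becomes E#5
F6 becomes G#5
D#5 becomes E##4

C##6 E#5 G#5 E##4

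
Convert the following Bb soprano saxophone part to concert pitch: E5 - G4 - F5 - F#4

Written C4 on the Bb soprano saxophone sounds as Bb3, a major second lower; apply that shift to every note.
E5 → D5
G4 → F4
F5 → Eb5
F#4 → E4

D5 F4 Eb5 E4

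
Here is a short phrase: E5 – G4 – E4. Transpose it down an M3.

C5 Eb4 C4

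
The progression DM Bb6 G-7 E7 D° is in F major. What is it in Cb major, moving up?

F major up to Cb major is a diminished fifth; each chord root moves by that interval while the quality stays the same.
DM: root D up a diminished fifth → Ab, giving AbM.
Bb6: root Bb up a diminished fifth → Fb, giving Fb6.
G-7: root G up a diminished fifth → Db, giving Db-7.
E7: root E up a diminished fifth → Bb, giving Bb7.
D°: root D up a diminished fifth → Ab, giving Ab°.

AbM Fb6 Db-7 Bb7 Ab°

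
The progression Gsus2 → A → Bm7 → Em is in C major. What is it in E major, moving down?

Bsus2 C# D#m7 G#m

C major down to E major is a minor sixth; each chord root moves by that interval while the quality stays the same.
Gsus2: root G down a minor sixth → B, giving Bsus2.
A: root A down a minor sixth → C#, giving C#.
Bm7: root B down a minor sixth → D#, giving D#m7.
Em: root E down a minor sixth → G#, giving G#m.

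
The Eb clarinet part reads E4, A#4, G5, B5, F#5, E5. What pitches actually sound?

G4 C#5 Bb5 D6 A5 G5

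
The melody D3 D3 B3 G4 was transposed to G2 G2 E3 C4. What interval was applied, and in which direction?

down a perfect fifth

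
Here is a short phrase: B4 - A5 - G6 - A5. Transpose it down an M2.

B4: a second down reaches A, and 2 semitones makes it A4.
A5 down a major second is G5.
G6 down a major second is F6.
A5 down a major second is G5.

A4 G5 F6 G5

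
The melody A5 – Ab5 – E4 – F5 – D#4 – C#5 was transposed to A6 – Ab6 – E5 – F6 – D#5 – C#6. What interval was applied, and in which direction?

up a perfect octave

From A5 to A6 is 8 letter names — an octave of some quality.
A5 to A6 is 12 semitones, which makes it a perfect octave; the second version is higher, so the direction is up.
Checking another pair — C#5 → C#6 — gives the same interval.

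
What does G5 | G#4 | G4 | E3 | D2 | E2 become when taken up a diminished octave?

Gb6 G5 Gb5 Eb4 Db3 Eb3

G5 -> Gb6
G#4 -> G5
G4 -> Gb5
E3 -> Eb4
D2 -> Db3
E2 -> Eb3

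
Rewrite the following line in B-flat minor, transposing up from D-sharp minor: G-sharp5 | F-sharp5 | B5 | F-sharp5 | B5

D-sharp minor to B-flat minor up is a diminished sixth, so every note moves up by that interval.
G#5 gives Eb6
F#5 gives Db6
B5 gives Gb6
F#5 gives Db6
B5 gives Gb6

Eb6 Db6 Gb6 Db6 Gb6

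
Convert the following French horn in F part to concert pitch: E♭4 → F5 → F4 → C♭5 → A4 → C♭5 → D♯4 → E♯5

Ab3 Bb4 Bb3 Fb4 D4 Fb4 G#3 A#4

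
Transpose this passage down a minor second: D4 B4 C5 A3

C#4 A#4 B4 G#3

D4 → C#4
B4 → A#4
C5 → B4
A3 → G#3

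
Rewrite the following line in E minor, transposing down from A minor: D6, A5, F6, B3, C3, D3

A5 E5 C6 F#3 G2 A2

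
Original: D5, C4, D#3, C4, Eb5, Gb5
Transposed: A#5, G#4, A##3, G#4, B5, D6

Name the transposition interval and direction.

From D5 to A#5 is 5 letter names — a fifth of some quality.
D5 to A#5 is 8 semitones, which makes it an augmented fifth; the second version is higher, so the direction is up.
Checking another pair — Gb5 → D6 — gives the same interval.

up an augmented fifth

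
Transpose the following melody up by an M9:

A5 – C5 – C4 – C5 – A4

A5 up a major ninth is B6.
C5: a ninth up reaches D, and 14 semitones makes it D6.
C4: a ninth up reaches D, and 14 semitones makes it D5.
C5: a ninth up reaches D, and 14 semitones makes it D6.
A4 up a major ninth is B5.

B6 D6 D5 D6 B5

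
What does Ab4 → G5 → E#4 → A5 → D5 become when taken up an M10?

Ab4 gives C6
G5 gives B6
E#4 gives G##5
A5 gives C#7
D5 gives F#6

C6 B6 G##5 C#7 F#6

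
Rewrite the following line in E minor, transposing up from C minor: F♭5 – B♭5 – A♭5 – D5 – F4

Ab5 D6 C6 F#5 A4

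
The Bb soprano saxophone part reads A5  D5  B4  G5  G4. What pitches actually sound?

G5 C5 A4 F5 F4

Written C4 on the Bb soprano saxophone sounds as Bb3, a major second lower; apply that shift to every note.
A5 becomes G5
D5 becomes C5
B4 becomes A4
G5 becomes F5
G4 becomes F4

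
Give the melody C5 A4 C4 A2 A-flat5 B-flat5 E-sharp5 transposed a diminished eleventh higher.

Fb6 Db6 Fb5 Db4 Dbb7 Ebb7 A6

C5 gives Fb6
A4 gives Db6
C4 gives Fb5
A2 gives Db4
Ab5 gives Dbb7
Bb5 gives Ebb7
E#5 gives A6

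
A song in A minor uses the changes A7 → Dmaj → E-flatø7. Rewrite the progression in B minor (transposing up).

A minor up to B minor is a major second; each chord root moves by that interval while the quality stays the same.
A7: root A up a major second → B, giving B7.
Dmaj: root D up a major second → E, giving Emaj.
E-flatø7: root E-flat up a major second → F, giving Fø7.

B7 Emaj Fø7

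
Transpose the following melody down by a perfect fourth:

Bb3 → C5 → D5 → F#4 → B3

F3 G4 A4 C#4 F#3

Bb3 becomes F3
C5 becomes G4
D5 becomes A4
F#4 becomes C#4
B3 becomes F#3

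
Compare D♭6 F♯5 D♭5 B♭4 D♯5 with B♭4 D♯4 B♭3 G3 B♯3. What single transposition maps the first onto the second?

From Db6 to Bb4 is 10 letter names — a tenth of some quality.
Bb4 to Db6 is 15 semitones, which makes it a minor tenth; the second version is lower, so the direction is down.
Checking another pair — D#5 → B#3 — gives the same interval.

down a minor tenth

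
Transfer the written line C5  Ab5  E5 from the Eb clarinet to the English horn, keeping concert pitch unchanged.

First find concert pitch: the Eb clarinet sounds a minor third above written, so C5 Ab5 E5 sounds Eb5 Cb6 G5.
Then write for English horn: it sounds a perfect fifth below written, so the part must be a perfect fifth above concert.
Eb5 → Bb5
Cb6 → Gb6
G5 → D6

Bb5 Gb6 D6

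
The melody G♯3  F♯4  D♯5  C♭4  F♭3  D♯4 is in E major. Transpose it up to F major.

From E up to F is a minor second; apply that to each pitch.
G#3 becomes A3
F#4 becomes G4
D#5 becomes E5
Cb4 becomes Dbb4
Fb3 becomes Gbb3
D#4 becomes E4

A3 G4 E5 Dbb4 Gbb3 E4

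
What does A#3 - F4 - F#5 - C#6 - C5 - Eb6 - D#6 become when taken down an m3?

F##3 D4 D#5 A#5 A4 C6 B#5

A#3: a third down reaches F, and 3 semitones makes it F##3.
F4 down a minor third is D4.
F#5: a third down reaches D, and 3 semitones makes it D#5.
C#6: a third down reaches A, and 3 semitones makes it A#5.
A minor third down from C5 gives A4.
Eb6: a third down reaches C, and 3 semitones makes it C6.
A minor third down from D#6 gives B#5.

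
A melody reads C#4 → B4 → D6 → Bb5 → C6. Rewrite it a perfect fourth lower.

C#4: a fourth down reaches G, and 5 semitones makes it G#3.
B4: a fourth down reaches F, and 5 semitones makes it F#4.
A perfect fourth down from D6 gives A5.
A perfect fourth down from Bb5 gives F5.
A perfect fourth down from C6 gives G5.

G#3 F#4 A5 F5 G5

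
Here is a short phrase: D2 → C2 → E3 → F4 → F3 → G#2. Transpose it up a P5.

A2 G2 B3 C5 C4 D#3

D2 up a perfect fifth is A2.
C2: a fifth up reaches G, and 7 semitones makes it G2.
A perfect fifth up from E3 gives B3.
F4: a fifth up reaches C, and 7 semitones makes it C5.
F3 up a perfect fifth is C4.
G#2 up a perfect fifth is D#3.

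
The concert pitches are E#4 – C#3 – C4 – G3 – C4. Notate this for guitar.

E#5 C#4 C5 G4 C5

Written C4 sounds as C3 on the guitar, so concert pitches are written a perfect octave up.
E#4 to E#5
C#3 to C#4
C4 to C5
G3 to G4
C4 to C5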